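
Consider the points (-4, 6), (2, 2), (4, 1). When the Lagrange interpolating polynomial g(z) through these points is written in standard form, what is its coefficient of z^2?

1/48

Build the Lagrange basis polynomials:
L_0(z) = (z - 2)(z - 4) / [48] = (1/48)z^2 - (1/8)z + 1/6
L_1(z) = (z + 4)(z - 4) / [-12] = -(1/12)z^2 + 4/3
L_2(z) = (z + 4)(z - 2) / [16] = (1/16)z^2 + (1/8)z - 1/2
g(z) = 6·L_0 + 2·L_1 + 1·L_2
Only the coefficient of z^2 is needed; take it from each L_i and combine:
6·(1/48) + 2·(-1/12) + 1·(1/16) = 1/48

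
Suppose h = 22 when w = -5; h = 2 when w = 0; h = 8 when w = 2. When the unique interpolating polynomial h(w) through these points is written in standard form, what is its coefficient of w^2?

1

The leading coefficient equals the top divided difference h[-5,0,2].
h[-5,0] = (2 - 22) / (0 - (-5)) = -4
h[0,2] = (8 - 2) / (2 - 0) = 3
h[-5,0,2] = (3 - (-4)) / (2 - (-5)) = 1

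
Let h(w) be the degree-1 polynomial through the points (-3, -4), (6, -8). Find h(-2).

-40/9

Evaluate each Lagrange basis at w = -2:
L_0(-2) = (-8)/[(-9)] = 8/9
L_1(-2) = (1)/[(9)] = 1/9
Sum: (-4)·(8/9) + (-8)·(1/9) = -40/9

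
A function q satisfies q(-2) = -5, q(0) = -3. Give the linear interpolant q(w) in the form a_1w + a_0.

q(w) = w - 3

Build the Lagrange basis polynomials:
L_0(w) = w / [-2] = -(1/2)w
L_1(w) = (w + 2) / [2] = (1/2)w + 1
q(w) = (-5)·L_0 + (-3)·L_1
  (-5)·L_0(w) = (5/2)w
  (-3)·L_1(w) = -(3/2)w - 3
Adding term by term: w - 3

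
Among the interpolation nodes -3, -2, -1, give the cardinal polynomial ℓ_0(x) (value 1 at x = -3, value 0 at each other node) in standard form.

ℓ_0(x) = (x + 2)(x + 1) / [(-1)·(-2)]
       = (x^2 + 3x + 2) / (2)

ℓ_0(x) = (1/2)x^2 + (3/2)x + 1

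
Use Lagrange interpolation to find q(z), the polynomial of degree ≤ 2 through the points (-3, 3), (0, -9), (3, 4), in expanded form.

q(z) = (25/18)z^2 + (1/6)z - 9

L_0(z) = z(z - 3) / [18] = (1/18)z^2 - (1/6)z
L_1(z) = (z + 3)(z - 3) / [-9] = -(1/9)z^2 + 1
L_2(z) = (z + 3)z / [18] = (1/18)z^2 + (1/6)z
q(z) = 3·L_0 + (-9)·L_1 + 4·L_2
  3·L_0(z) = (1/6)z^2 - (1/2)z
  (-9)·L_1(z) = z^2 - 9
  4·L_2(z) = (2/9)z^2 + (2/3)z
Adding term by term: (25/18)z^2 + (1/6)z - 9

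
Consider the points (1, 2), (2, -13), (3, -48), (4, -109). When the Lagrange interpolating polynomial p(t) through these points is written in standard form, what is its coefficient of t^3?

Build the Lagrange basis polynomials:
L_0(t) = (t - 2)(t - 3)(t - 4) / [-6] = -(1/6)t^3 + (3/2)t^2 - (13/3)t + 4
L_1(t) = (t - 1)(t - 3)(t - 4) / [2] = (1/2)t^3 - 4t^2 + (19/2)t - 6
L_2(t) = (t - 1)(t - 2)(t - 4) / [-2] = -(1/2)t^3 + (7/2)t^2 - 7t + 4
L_3(t) = (t - 1)(t - 2)(t - 3) / [6] = (1/6)t^3 - t^2 + (11/6)t - 1
p(t) = 2·L_0 + (-13)·L_1 + (-48)·L_2 + (-109)·L_3
Only the coefficient of t^3 is needed; take it from each L_i and combine:
2·(-1/6) + (-13)·(1/2) + (-48)·(-1/2) + (-109)·(1/6) = -1

-1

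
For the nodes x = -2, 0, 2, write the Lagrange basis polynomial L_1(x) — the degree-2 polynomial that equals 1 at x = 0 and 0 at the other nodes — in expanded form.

L_1(x) = -(1/4)x^2 + 1

L_1(x) = (x + 2)(x - 2) / [(2)·(-2)]
       = (x^2 - 4) / (-4)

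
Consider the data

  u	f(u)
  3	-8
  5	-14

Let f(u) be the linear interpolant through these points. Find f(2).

Evaluate each Lagrange basis at u = 2:
L_0(2) = (-3)/[(-2)] = 3/2
L_1(2) = (-1)/[(2)] = -1/2
Sum: (-8)·(3/2) + (-14)·(-1/2) = -5

-5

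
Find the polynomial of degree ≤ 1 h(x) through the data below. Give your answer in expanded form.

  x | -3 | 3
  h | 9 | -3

h(x) = -2x + 3

L_0(x) = (x - 3) / [-6] = -(1/6)x + 1/2
L_1(x) = (x + 3) / [6] = (1/6)x + 1/2
h(x) = 9·L_0 + (-3)·L_1
  9·L_0(x) = -(3/2)x + 9/2
  (-3)·L_1(x) = -(1/2)x - 3/2
Adding term by term: -2x + 3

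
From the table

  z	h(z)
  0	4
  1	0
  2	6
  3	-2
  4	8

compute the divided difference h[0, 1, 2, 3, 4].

h[0,1] = (0 - 4) / (1 - 0) = -4
h[1,2] = (6 - 0) / (2 - 1) = 6
h[2,3] = (-2 - 6) / (3 - 2) = -8
h[3,4] = (8 - (-2)) / (4 - 3) = 10
h[0,1,2] = (6 - (-4)) / (2 - 0) = 5
h[1,2,3] = (-8 - 6) / (3 - 1) = -7
h[2,3,4] = (10 - (-8)) / (4 - 2) = 9
h[0,1,2,3] = (-7 - 5) / (3 - 0) = -4
h[1,2,3,4] = (9 - (-7)) / (4 - 1) = 16/3
h[0,1,2,3,4] = (16/3 - (-4)) / (4 - 0) = 7/3

7/3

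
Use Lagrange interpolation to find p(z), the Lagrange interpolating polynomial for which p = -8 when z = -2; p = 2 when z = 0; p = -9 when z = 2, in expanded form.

p(z) = -(21/8)z^2 - (1/4)z + 2

L_0(z) = z(z - 2) / [8] = (1/8)z^2 - (1/4)z
L_1(z) = (z + 2)(z - 2) / [-4] = -(1/4)z^2 + 1
L_2(z) = (z + 2)z / [8] = (1/8)z^2 + (1/4)z
p(z) = (-8)·L_0 + 2·L_1 + (-9)·L_2
  (-8)·L_0(z) = -z^2 + 2z
  2·L_1(z) = -(1/2)z^2 + 2
  (-9)·L_2(z) = -(9/8)z^2 - (9/4)z
Adding term by term: -(21/8)z^2 - (1/4)z + 2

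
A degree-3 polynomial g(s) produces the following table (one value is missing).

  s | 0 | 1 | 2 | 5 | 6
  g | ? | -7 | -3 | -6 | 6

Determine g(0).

The 4 known values determine g uniquely (degree ≤ 3).
Evaluate each Lagrange basis at s = 0:
L_0(0) = (-2)·(-5)·(-6)/[(-1)·(-4)·(-5)] = 3
L_1(0) = (-1)·(-5)·(-6)/[(1)·(-3)·(-4)] = -5/2
L_2(0) = (-1)·(-2)·(-6)/[(4)·(3)·(-1)] = 1
L_3(0) = (-1)·(-2)·(-5)/[(5)·(4)·(1)] = -1/2
Sum: (-7)·(3) + (-3)·(-5/2) + (-6)·(1) + 6·(-1/2) = -45/2

-45/2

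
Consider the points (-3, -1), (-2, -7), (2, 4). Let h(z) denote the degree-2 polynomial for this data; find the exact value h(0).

Using Newton's divided-difference form:
h[-3,-2] = (-7 - (-1)) / (-2 - (-3)) = -6
h[-2,2] = (4 - (-7)) / (2 - (-2)) = 11/4
h[-3,-2,2] = (11/4 - (-6)) / (2 - (-3)) = 7/4
h(0) = -1 + (-6)·(3) + (7/4)·(3)·(2) = -17/2

-17/2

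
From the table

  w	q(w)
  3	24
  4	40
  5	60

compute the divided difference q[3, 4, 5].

q[3,4] = (40 - 24) / (4 - 3) = 16
q[4,5] = (60 - 40) / (5 - 4) = 20
q[3,4,5] = (20 - 16) / (5 - 3) = 2

2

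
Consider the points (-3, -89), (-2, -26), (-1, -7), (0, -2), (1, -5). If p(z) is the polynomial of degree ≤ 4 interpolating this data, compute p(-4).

L_0(-4) = (-2)·(-3)·(-4)·(-5)/[(-1)·(-2)·(-3)·(-4)] = 5
L_1(-4) = (-1)·(-3)·(-4)·(-5)/[(1)·(-1)·(-2)·(-3)] = -10
L_2(-4) = (-1)·(-2)·(-4)·(-5)/[(2)·(1)·(-1)·(-2)] = 10
L_3(-4) = (-1)·(-2)·(-3)·(-5)/[(3)·(2)·(1)·(-1)] = -5
L_4(-4) = (-1)·(-2)·(-3)·(-4)/[(4)·(3)·(2)·(1)] = 1
Sum: (-89)·(5) + (-26)·(-10) + (-7)·(10) + (-2)·(-5) + (-5)·(1) = -250

-250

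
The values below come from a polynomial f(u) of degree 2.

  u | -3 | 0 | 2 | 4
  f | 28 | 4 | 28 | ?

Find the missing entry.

The 3 known values determine f uniquely (degree ≤ 2).
L_0(4) = (4)·(2)/[(-3)·(-5)] = 8/15
L_1(4) = (7)·(2)/[(3)·(-2)] = -7/3
L_2(4) = (7)·(4)/[(5)·(2)] = 14/5
Sum: 28·(8/15) + 4·(-7/3) + 28·(14/5) = 84

84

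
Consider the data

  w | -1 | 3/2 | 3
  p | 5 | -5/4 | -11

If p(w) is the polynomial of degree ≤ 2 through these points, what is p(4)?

-20

Evaluate each Lagrange basis at w = 4:
L_0(4) = (5/2)·(1)/[(-5/2)·(-4)] = 1/4
L_1(4) = (5)·(1)/[(5/2)·(-3/2)] = -4/3
L_2(4) = (5)·(5/2)/[(4)·(3/2)] = 25/12
Sum: 5·(1/4) + (-5/4)·(-4/3) + (-11)·(25/12) = -20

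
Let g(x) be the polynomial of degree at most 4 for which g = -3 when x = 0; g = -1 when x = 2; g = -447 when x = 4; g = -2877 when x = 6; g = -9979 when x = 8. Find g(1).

Evaluate each Lagrange basis at x = 1:
L_0(1) = (-1)·(-3)·(-5)·(-7)/[(-2)·(-4)·(-6)·(-8)] = 35/128
L_1(1) = (1)·(-3)·(-5)·(-7)/[(2)·(-2)·(-4)·(-6)] = 35/32
L_2(1) = (1)·(-1)·(-5)·(-7)/[(4)·(2)·(-2)·(-4)] = -35/64
L_3(1) = (1)·(-1)·(-3)·(-7)/[(6)·(4)·(2)·(-2)] = 7/32
L_4(1) = (1)·(-1)·(-3)·(-5)/[(8)·(6)·(4)·(2)] = -5/128
Sum: (-3)·(35/128) + (-1)·(35/32) + (-447)·(-35/64) + (-2877)·(7/32) + (-9979)·(-5/128) = 3

3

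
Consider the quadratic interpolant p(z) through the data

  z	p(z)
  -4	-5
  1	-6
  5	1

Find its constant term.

Build the Lagrange basis polynomials:
L_0(z) = (z - 1)(z - 5) / [45] = (1/45)z^2 - (2/15)z + 1/9
L_1(z) = (z + 4)(z - 5) / [-20] = -(1/20)z^2 + (1/20)z + 1
L_2(z) = (z + 4)(z - 1) / [36] = (1/36)z^2 + (1/12)z - 1/9
p(z) = (-5)·L_0 + (-6)·L_1 + 1·L_2
Only the constant term is needed; take it from each L_i and combine:
(-5)·(1/9) + (-6)·(1) + 1·(-1/9) = -20/3

-20/3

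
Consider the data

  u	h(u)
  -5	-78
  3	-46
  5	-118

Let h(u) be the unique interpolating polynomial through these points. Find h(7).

-222

Evaluate each Lagrange basis at u = 7:
L_0(7) = (4)·(2)/[(-8)·(-10)] = 1/10
L_1(7) = (12)·(2)/[(8)·(-2)] = -3/2
L_2(7) = (12)·(4)/[(10)·(2)] = 12/5
Sum: (-78)·(1/10) + (-46)·(-3/2) + (-118)·(12/5) = -222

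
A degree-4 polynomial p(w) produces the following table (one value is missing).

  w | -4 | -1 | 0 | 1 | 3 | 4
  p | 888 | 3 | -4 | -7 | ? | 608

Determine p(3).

The 5 known values determine p uniquely (degree ≤ 4).
Evaluate each Lagrange basis at w = 3:
L_0(3) = (4)·(3)·(2)·(-1)/[(-3)·(-4)·(-5)·(-8)] = -1/20
L_1(3) = (7)·(3)·(2)·(-1)/[(3)·(-1)·(-2)·(-5)] = 7/5
L_2(3) = (7)·(4)·(2)·(-1)/[(4)·(1)·(-1)·(-4)] = -7/2
L_3(3) = (7)·(4)·(3)·(-1)/[(5)·(2)·(1)·(-3)] = 14/5
L_4(3) = (7)·(4)·(3)·(2)/[(8)·(5)·(4)·(3)] = 7/20
Sum: 888·(-1/20) + 3·(7/5) + (-4)·(-7/2) + (-7)·(14/5) + 608·(7/20) = 167

167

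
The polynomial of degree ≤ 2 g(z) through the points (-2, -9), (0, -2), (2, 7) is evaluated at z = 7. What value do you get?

153/4

Evaluate each Lagrange basis at z = 7:
L_0(7) = (7)·(5)/[(-2)·(-4)] = 35/8
L_1(7) = (9)·(5)/[(2)·(-2)] = -45/4
L_2(7) = (9)·(7)/[(4)·(2)] = 63/8
Sum: (-9)·(35/8) + (-2)·(-45/4) + 7·(63/8) = 153/4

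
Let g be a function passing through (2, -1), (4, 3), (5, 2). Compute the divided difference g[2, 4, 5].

g[2,4] = (3 - (-1)) / (4 - 2) = 2
g[4,5] = (2 - 3) / (5 - 4) = -1
g[2,4,5] = (-1 - 2) / (5 - 2) = -1

-1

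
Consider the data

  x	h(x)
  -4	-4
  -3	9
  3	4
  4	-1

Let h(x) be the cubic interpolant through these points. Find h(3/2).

L_0(3/2) = (9/2)·(-3/2)·(-5/2)/[(-1)·(-7)·(-8)] = -135/448
L_1(3/2) = (11/2)·(-3/2)·(-5/2)/[(1)·(-6)·(-7)] = 55/112
L_2(3/2) = (11/2)·(9/2)·(-5/2)/[(7)·(6)·(-1)] = 165/112
L_3(3/2) = (11/2)·(9/2)·(-3/2)/[(8)·(7)·(1)] = -297/448
Sum: (-4)·(-135/448) + 9·(55/112) + 4·(165/112) + (-1)·(-297/448) = 5457/448

5457/448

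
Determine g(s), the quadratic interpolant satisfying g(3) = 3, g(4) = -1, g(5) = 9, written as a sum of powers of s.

g(s) = 7s^2 - 53s + 99

Build the Lagrange basis polynomials:
L_0(s) = (s - 4)(s - 5) / [2] = (1/2)s^2 - (9/2)s + 10
L_1(s) = (s - 3)(s - 5) / [-1] = -s^2 + 8s - 15
L_2(s) = (s - 3)(s - 4) / [2] = (1/2)s^2 - (7/2)s + 6
g(s) = 3·L_0 + (-1)·L_1 + 9·L_2
  3·L_0(s) = (3/2)s^2 - (27/2)s + 30
  (-1)·L_1(s) = s^2 - 8s + 15
  9·L_2(s) = (9/2)s^2 - (63/2)s + 54
Adding term by term: 7s^2 - 53s + 99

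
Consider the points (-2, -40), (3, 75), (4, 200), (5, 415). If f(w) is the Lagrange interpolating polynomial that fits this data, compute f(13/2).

3835/4

Evaluate each Lagrange basis at w = 13/2:
L_0(13/2) = (7/2)·(5/2)·(3/2)/[(-5)·(-6)·(-7)] = -1/16
L_1(13/2) = (17/2)·(5/2)·(3/2)/[(5)·(-1)·(-2)] = 51/16
L_2(13/2) = (17/2)·(7/2)·(3/2)/[(6)·(1)·(-1)] = -119/16
L_3(13/2) = (17/2)·(7/2)·(5/2)/[(7)·(2)·(1)] = 85/16
Sum: (-40)·(-1/16) + 75·(51/16) + 200·(-119/16) + 415·(85/16) = 3835/4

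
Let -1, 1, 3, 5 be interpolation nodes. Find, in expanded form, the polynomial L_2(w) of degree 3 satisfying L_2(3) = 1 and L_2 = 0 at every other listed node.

L_2(w) = -(1/16)w^3 + (5/16)w^2 + (1/16)w - 5/16

L_2(w) = (w + 1)(w - 1)(w - 5) / [(4)·(2)·(-2)]
       = (w^3 - 5w^2 - w + 5) / (-16)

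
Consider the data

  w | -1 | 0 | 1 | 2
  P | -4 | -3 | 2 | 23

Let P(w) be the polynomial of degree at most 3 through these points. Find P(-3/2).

Using Newton's divided-difference form:
P[-1,0] = (-3 - (-4)) / (0 - (-1)) = 1
P[0,1] = (2 - (-3)) / (1 - 0) = 5
P[1,2] = (23 - 2) / (2 - 1) = 21
P[-1,0,1] = (5 - 1) / (1 - (-1)) = 2
P[0,1,2] = (21 - 5) / (2 - 0) = 8
P[-1,0,1,2] = (8 - 2) / (2 - (-1)) = 2
P(-3/2) = -4 + 1·(-1/2) + 2·(-1/2)·(-3/2) + 2·(-1/2)·(-3/2)·(-5/2) = -27/4

-27/4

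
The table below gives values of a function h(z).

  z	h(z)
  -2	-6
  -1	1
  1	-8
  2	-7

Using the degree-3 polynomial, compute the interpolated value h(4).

Using Newton's divided-difference form:
h[-2,-1] = (1 - (-6)) / (-1 - (-2)) = 7
h[-1,1] = (-8 - 1) / (1 - (-1)) = -9/2
h[1,2] = (-7 - (-8)) / (2 - 1) = 1
h[-2,-1,1] = (-9/2 - 7) / (1 - (-2)) = -23/6
h[-1,1,2] = (1 - (-9/2)) / (2 - (-1)) = 11/6
h[-2,-1,1,2] = (11/6 - (-23/6)) / (2 - (-2)) = 17/12
h(4) = -6 + 7·(6) + (-23/6)·(6)·(5) + (17/12)·(6)·(5)·(3) = 97/2

97/2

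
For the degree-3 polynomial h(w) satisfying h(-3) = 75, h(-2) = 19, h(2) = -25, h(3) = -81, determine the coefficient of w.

L_0(w) = (w + 2)(w - 2)(w - 3) / [-30] = -(1/30)w^3 + (1/10)w^2 + (2/15)w - 2/5
L_1(w) = (w + 3)(w - 2)(w - 3) / [20] = (1/20)w^3 - (1/10)w^2 - (9/20)w + 9/10
L_2(w) = (w + 3)(w + 2)(w - 3) / [-20] = -(1/20)w^3 - (1/10)w^2 + (9/20)w + 9/10
L_3(w) = (w + 3)(w + 2)(w - 2) / [30] = (1/30)w^3 + (1/10)w^2 - (2/15)w - 2/5
h(w) = 75·L_0 + 19·L_1 + (-25)·L_2 + (-81)·L_3
Only the coefficient of w is needed; take it from each L_i and combine:
75·(2/15) + 19·(-9/20) + (-25)·(9/20) + (-81)·(-2/15) = 1

1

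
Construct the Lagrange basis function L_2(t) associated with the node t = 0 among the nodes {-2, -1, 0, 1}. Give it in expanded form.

L_2(t) = -(1/2)t^3 - t^2 + (1/2)t + 1

L_2(t) = (t + 2)(t + 1)(t - 1) / [(2)·(1)·(-1)]
       = (t^3 + 2t^2 - t - 2) / (-2)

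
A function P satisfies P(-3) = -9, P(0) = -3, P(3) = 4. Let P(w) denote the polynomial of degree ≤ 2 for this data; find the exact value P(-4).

Using Newton's divided-difference form:
P[-3,0] = (-3 - (-9)) / (0 - (-3)) = 2
P[0,3] = (4 - (-3)) / (3 - 0) = 7/3
P[-3,0,3] = (7/3 - 2) / (3 - (-3)) = 1/18
P(-4) = -9 + 2·(-1) + (1/18)·(-1)·(-4) = -97/9

-97/9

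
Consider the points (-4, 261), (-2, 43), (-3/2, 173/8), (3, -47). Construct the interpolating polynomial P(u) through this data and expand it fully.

P(u) = -3u^3 + 4u^2 - u + 1

Build the Lagrange basis polynomials:
L_0(u) = (u + 2)(u + 3/2)(u - 3) / [-35] = -(1/35)u^3 - (1/70)u^2 + (3/14)u + 9/35
L_1(u) = (u + 4)(u + 3/2)(u - 3) / [5] = (1/5)u^3 + (1/2)u^2 - (21/10)u - 18/5
L_2(u) = (u + 4)(u + 2)(u - 3) / [-45/8] = -(8/45)u^3 - (8/15)u^2 + (16/9)u + 64/15
L_3(u) = (u + 4)(u + 2)(u + 3/2) / [315/2] = (2/315)u^3 + (1/21)u^2 + (34/315)u + 8/105
P(u) = 261·L_0 + 43·L_1 + (173/8)·L_2 + (-47)·L_3
  261·L_0(u) = -(261/35)u^3 - (261/70)u^2 + (783/14)u + 2349/35
  43·L_1(u) = (43/5)u^3 + (43/2)u^2 - (903/10)u - 774/5
  (173/8)·L_2(u) = -(173/45)u^3 - (173/15)u^2 + (346/9)u + 1384/15
  (-47)·L_3(u) = -(94/315)u^3 - (47/21)u^2 - (1598/315)u - 376/105
Adding term by term: -3u^3 + 4u^2 - u + 1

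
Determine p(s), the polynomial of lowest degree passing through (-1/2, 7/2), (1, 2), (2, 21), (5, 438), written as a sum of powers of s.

p(s) = 4s^3 - 2s^2 - 3s + 3

L_0(s) = (s - 1)(s - 2)(s - 5) / [-165/8] = -(8/165)s^3 + (64/165)s^2 - (136/165)s + 16/33
L_1(s) = (s + 1/2)(s - 2)(s - 5) / [6] = (1/6)s^3 - (13/12)s^2 + (13/12)s + 5/6
L_2(s) = (s + 1/2)(s - 1)(s - 5) / [-15/2] = -(2/15)s^3 + (11/15)s^2 - (4/15)s - 1/3
L_3(s) = (s + 1/2)(s - 1)(s - 2) / [66] = (1/66)s^3 - (5/132)s^2 + (1/132)s + 1/66
p(s) = (7/2)·L_0 + 2·L_1 + 21·L_2 + 438·L_3
  (7/2)·L_0(s) = -(28/165)s^3 + (224/165)s^2 - (476/165)s + 56/33
  2·L_1(s) = (1/3)s^3 - (13/6)s^2 + (13/6)s + 5/3
  21·L_2(s) = -(14/5)s^3 + (77/5)s^2 - (28/5)s - 7
  438·L_3(s) = (73/11)s^3 - (365/22)s^2 + (73/22)s + 73/11
Adding term by term: 4s^3 - 2s^2 - 3s + 3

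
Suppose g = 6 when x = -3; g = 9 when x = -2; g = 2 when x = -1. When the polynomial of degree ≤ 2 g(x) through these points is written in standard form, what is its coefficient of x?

Build the Lagrange basis polynomials:
L_0(x) = (x + 2)(x + 1) / [2] = (1/2)x^2 + (3/2)x + 1
L_1(x) = (x + 3)(x + 1) / [-1] = -x^2 - 4x - 3
L_2(x) = (x + 3)(x + 2) / [2] = (1/2)x^2 + (5/2)x + 3
g(x) = 6·L_0 + 9·L_1 + 2·L_2
Only the coefficient of x is needed; take it from each L_i and combine:
6·(3/2) + 9·(-4) + 2·(5/2) = -22

-22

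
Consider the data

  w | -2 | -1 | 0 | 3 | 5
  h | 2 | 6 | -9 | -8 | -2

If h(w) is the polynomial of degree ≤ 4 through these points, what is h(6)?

-326/5

Evaluate each Lagrange basis at w = 6:
L_0(6) = (7)·(6)·(3)·(1)/[(-1)·(-2)·(-5)·(-7)] = 9/5
L_1(6) = (8)·(6)·(3)·(1)/[(1)·(-1)·(-4)·(-6)] = -6
L_2(6) = (8)·(7)·(3)·(1)/[(2)·(1)·(-3)·(-5)] = 28/5
L_3(6) = (8)·(7)·(6)·(1)/[(5)·(4)·(3)·(-2)] = -14/5
L_4(6) = (8)·(7)·(6)·(3)/[(7)·(6)·(5)·(2)] = 12/5
Sum: 2·(9/5) + 6·(-6) + (-9)·(28/5) + (-8)·(-14/5) + (-2)·(12/5) = -326/5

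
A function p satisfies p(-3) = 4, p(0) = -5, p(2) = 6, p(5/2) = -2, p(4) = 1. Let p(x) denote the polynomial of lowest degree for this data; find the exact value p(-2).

-19112/385

Using Newton's divided-difference form:
p[-3,0] = (-5 - 4) / (0 - (-3)) = -3
p[0,2] = (6 - (-5)) / (2 - 0) = 11/2
p[2,5/2] = (-2 - 6) / (5/2 - 2) = -16
p[5/2,4] = (1 - (-2)) / (4 - 5/2) = 2
p[-3,0,2] = (11/2 - (-3)) / (2 - (-3)) = 17/10
p[0,2,5/2] = (-16 - 11/2) / (5/2 - 0) = -43/5
p[2,5/2,4] = (2 - (-16)) / (4 - 2) = 9
p[-3,0,2,5/2] = (-43/5 - 17/10) / (5/2 - (-3)) = -103/55
p[0,2,5/2,4] = (9 - (-43/5)) / (4 - 0) = 22/5
p[-3,0,2,5/2,4] = (22/5 - (-103/55)) / (4 - (-3)) = 69/77
p(-2) = 4 + (-3)·(1) + (17/10)·(1)·(-2) + (-103/55)·(1)·(-2)·(-4) + (69/77)·(1)·(-2)·(-4)·(-9/2) = -19112/385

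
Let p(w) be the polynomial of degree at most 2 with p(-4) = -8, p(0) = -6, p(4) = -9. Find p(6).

Using Newton's divided-difference form:
p[-4,0] = (-6 - (-8)) / (0 - (-4)) = 1/2
p[0,4] = (-9 - (-6)) / (4 - 0) = -3/4
p[-4,0,4] = (-3/4 - 1/2) / (4 - (-4)) = -5/32
p(6) = -8 + (1/2)·(10) + (-5/32)·(10)·(6) = -99/8

-99/8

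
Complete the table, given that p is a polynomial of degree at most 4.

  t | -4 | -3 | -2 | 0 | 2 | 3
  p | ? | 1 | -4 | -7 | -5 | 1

The 5 known values determine p uniquely (degree ≤ 4).
Evaluate each Lagrange basis at t = -4:
L_0(-4) = (-2)·(-4)·(-6)·(-7)/[(-1)·(-3)·(-5)·(-6)] = 56/15
L_1(-4) = (-1)·(-4)·(-6)·(-7)/[(1)·(-2)·(-4)·(-5)] = -21/5
L_2(-4) = (-1)·(-2)·(-6)·(-7)/[(3)·(2)·(-2)·(-3)] = 7/3
L_3(-4) = (-1)·(-2)·(-4)·(-7)/[(5)·(4)·(2)·(-1)] = -7/5
L_4(-4) = (-1)·(-2)·(-4)·(-6)/[(6)·(5)·(3)·(1)] = 8/15
Sum: 1·(56/15) + (-4)·(-21/5) + (-7)·(7/3) + (-5)·(-7/5) + 1·(8/15) = 176/15

176/15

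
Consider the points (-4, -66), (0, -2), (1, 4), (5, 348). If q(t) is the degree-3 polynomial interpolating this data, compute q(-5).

Evaluate each Lagrange basis at t = -5:
L_0(-5) = (-5)·(-6)·(-10)/[(-4)·(-5)·(-9)] = 5/3
L_1(-5) = (-1)·(-6)·(-10)/[(4)·(-1)·(-5)] = -3
L_2(-5) = (-1)·(-5)·(-10)/[(5)·(1)·(-4)] = 5/2
L_3(-5) = (-1)·(-5)·(-6)/[(9)·(5)·(4)] = -1/6
Sum: (-66)·(5/3) + (-2)·(-3) + 4·(5/2) + 348·(-1/6) = -152

-152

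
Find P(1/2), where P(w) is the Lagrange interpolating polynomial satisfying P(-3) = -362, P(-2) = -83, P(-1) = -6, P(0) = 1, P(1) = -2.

-3/16

L_0(1/2) = (5/2)·(3/2)·(1/2)·(-1/2)/[(-1)·(-2)·(-3)·(-4)] = -5/128
L_1(1/2) = (7/2)·(3/2)·(1/2)·(-1/2)/[(1)·(-1)·(-2)·(-3)] = 7/32
L_2(1/2) = (7/2)·(5/2)·(1/2)·(-1/2)/[(2)·(1)·(-1)·(-2)] = -35/64
L_3(1/2) = (7/2)·(5/2)·(3/2)·(-1/2)/[(3)·(2)·(1)·(-1)] = 35/32
L_4(1/2) = (7/2)·(5/2)·(3/2)·(1/2)/[(4)·(3)·(2)·(1)] = 35/128
Sum: (-362)·(-5/128) + (-83)·(7/32) + (-6)·(-35/64) + 1·(35/32) + (-2)·(35/128) = -3/16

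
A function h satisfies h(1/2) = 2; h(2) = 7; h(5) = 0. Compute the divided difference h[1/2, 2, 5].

-34/27

h[1/2,2] = (7 - 2) / (2 - 1/2) = 10/3
h[2,5] = (0 - 7) / (5 - 2) = -7/3
h[1/2,2,5] = (-7/3 - 10/3) / (5 - 1/2) = -34/27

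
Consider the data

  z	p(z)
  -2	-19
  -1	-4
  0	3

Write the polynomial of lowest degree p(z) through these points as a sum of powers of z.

Build the Lagrange basis polynomials:
L_0(z) = (z + 1)z / [2] = (1/2)z^2 + (1/2)z
L_1(z) = (z + 2)z / [-1] = -z^2 - 2z
L_2(z) = (z + 2)(z + 1) / [2] = (1/2)z^2 + (3/2)z + 1
p(z) = (-19)·L_0 + (-4)·L_1 + 3·L_2
  (-19)·L_0(z) = -(19/2)z^2 - (19/2)z
  (-4)·L_1(z) = 4z^2 + 8z
  3·L_2(z) = (3/2)z^2 + (9/2)z + 3
Adding term by term: -4z^2 + 3z + 3

p(z) = -4z^2 + 3z + 3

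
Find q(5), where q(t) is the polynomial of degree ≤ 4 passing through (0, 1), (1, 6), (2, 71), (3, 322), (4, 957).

L_0(5) = (4)·(3)·(2)·(1)/[(-1)·(-2)·(-3)·(-4)] = 1
L_1(5) = (5)·(3)·(2)·(1)/[(1)·(-1)·(-2)·(-3)] = -5
L_2(5) = (5)·(4)·(2)·(1)/[(2)·(1)·(-1)·(-2)] = 10
L_3(5) = (5)·(4)·(3)·(1)/[(3)·(2)·(1)·(-1)] = -10
L_4(5) = (5)·(4)·(3)·(2)/[(4)·(3)·(2)·(1)] = 5
Sum: 1·(1) + 6·(-5) + 71·(10) + 322·(-10) + 957·(5) = 2246

2246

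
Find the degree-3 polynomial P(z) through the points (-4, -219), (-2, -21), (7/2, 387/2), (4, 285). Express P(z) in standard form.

Build the Lagrange basis polynomials:
L_0(z) = (z + 2)(z - 7/2)(z - 4) / [-120] = -(1/120)z^3 + (11/240)z^2 + (1/120)z - 7/30
L_1(z) = (z + 4)(z - 7/2)(z - 4) / [66] = (1/66)z^3 - (7/132)z^2 - (8/33)z + 28/33
L_2(z) = (z + 4)(z + 2)(z - 4) / [-165/8] = -(8/165)z^3 - (16/165)z^2 + (128/165)z + 256/165
L_3(z) = (z + 4)(z + 2)(z - 7/2) / [24] = (1/24)z^3 + (5/48)z^2 - (13/24)z - 7/6
P(z) = (-219)·L_0 + (-21)·L_1 + (387/2)·L_2 + 285·L_3
  (-219)·L_0(z) = (73/40)z^3 - (803/80)z^2 - (73/40)z + 511/10
  (-21)·L_1(z) = -(7/22)z^3 + (49/44)z^2 + (56/11)z - 196/11
  (387/2)·L_2(z) = -(516/55)z^3 - (1032/55)z^2 + (8256/55)z + 16512/55
  285·L_3(z) = (95/8)z^3 + (475/16)z^2 - (1235/8)z - 665/2
Adding term by term: 4z^3 + 2z^2 - z + 1

P(z) = 4z^3 + 2z^2 - z + 1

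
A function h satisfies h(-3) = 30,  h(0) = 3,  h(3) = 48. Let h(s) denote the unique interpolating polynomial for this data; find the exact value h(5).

L_0(5) = (5)·(2)/[(-3)·(-6)] = 5/9
L_1(5) = (8)·(2)/[(3)·(-3)] = -16/9
L_2(5) = (8)·(5)/[(6)·(3)] = 20/9
Sum: 30·(5/9) + 3·(-16/9) + 48·(20/9) = 118

118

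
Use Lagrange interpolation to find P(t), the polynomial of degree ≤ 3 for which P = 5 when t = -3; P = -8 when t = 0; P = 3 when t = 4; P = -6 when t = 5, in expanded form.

P(t) = -(353/840)t^3 + (401/280)t^2 + (1573/420)t - 8

L_0(t) = t(t - 4)(t - 5) / [-168] = -(1/168)t^3 + (3/56)t^2 - (5/42)t
L_1(t) = (t + 3)(t - 4)(t - 5) / [60] = (1/60)t^3 - (1/10)t^2 - (7/60)t + 1
L_2(t) = (t + 3)t(t - 5) / [-28] = -(1/28)t^3 + (1/14)t^2 + (15/28)t
L_3(t) = (t + 3)t(t - 4) / [40] = (1/40)t^3 - (1/40)t^2 - (3/10)t
P(t) = 5·L_0 + (-8)·L_1 + 3·L_2 + (-6)·L_3
  5·L_0(t) = -(5/168)t^3 + (15/56)t^2 - (25/42)t
  (-8)·L_1(t) = -(2/15)t^3 + (4/5)t^2 + (14/15)t - 8
  3·L_2(t) = -(3/28)t^3 + (3/14)t^2 + (45/28)t
  (-6)·L_3(t) = -(3/20)t^3 + (3/20)t^2 + (9/5)t
Adding term by term: -(353/840)t^3 + (401/280)t^2 + (1573/420)t - 8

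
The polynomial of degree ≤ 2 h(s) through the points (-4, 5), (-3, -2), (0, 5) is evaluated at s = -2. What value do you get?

-13/3

Evaluate each Lagrange basis at s = -2:
L_0(-2) = (1)·(-2)/[(-1)·(-4)] = -1/2
L_1(-2) = (2)·(-2)/[(1)·(-3)] = 4/3
L_2(-2) = (2)·(1)/[(4)·(3)] = 1/6
Sum: 5·(-1/2) + (-2)·(4/3) + 5·(1/6) = -13/3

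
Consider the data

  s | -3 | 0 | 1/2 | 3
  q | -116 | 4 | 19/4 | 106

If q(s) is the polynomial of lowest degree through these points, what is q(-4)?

-272

Using Newton's divided-difference form:
q[-3,0] = (4 - (-116)) / (0 - (-3)) = 40
q[0,1/2] = (19/4 - 4) / (1/2 - 0) = 3/2
q[1/2,3] = (106 - 19/4) / (3 - 1/2) = 81/2
q[-3,0,1/2] = (3/2 - 40) / (1/2 - (-3)) = -11
q[0,1/2,3] = (81/2 - 3/2) / (3 - 0) = 13
q[-3,0,1/2,3] = (13 - (-11)) / (3 - (-3)) = 4
q(-4) = -116 + 40·(-1) + (-11)·(-1)·(-4) + 4·(-1)·(-4)·(-9/2) = -272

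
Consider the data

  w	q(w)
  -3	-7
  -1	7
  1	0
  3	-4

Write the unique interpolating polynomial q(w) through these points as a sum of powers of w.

q(w) = (1/2)w^3 - (9/8)w^2 - 4w + 37/8

Newton's divided differences:
q[-3,-1] = (7 - (-7)) / (-1 - (-3)) = 7
q[-1,1] = (0 - 7) / (1 - (-1)) = -7/2
q[1,3] = (-4 - 0) / (3 - 1) = -2
q[-3,-1,1] = (-7/2 - 7) / (1 - (-3)) = -21/8
q[-1,1,3] = (-2 - (-7/2)) / (3 - (-1)) = 3/8
q[-3,-1,1,3] = (3/8 - (-21/8)) / (3 - (-3)) = 1/2
q(w) = -7 + 7·(w + 3) + (-21/8)·(w + 3)(w + 1) + (1/2)·(w + 3)(w + 1)(w - 1)
Expanding: q(w) = (1/2)w^3 - (9/8)w^2 - 4w + 37/8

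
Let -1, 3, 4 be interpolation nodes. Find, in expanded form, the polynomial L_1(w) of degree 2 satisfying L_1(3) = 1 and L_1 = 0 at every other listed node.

L_1(w) = (w + 1)(w - 4) / [(4)·(-1)]
       = (w^2 - 3w - 4) / (-4)

L_1(w) = -(1/4)w^2 + (3/4)w + 1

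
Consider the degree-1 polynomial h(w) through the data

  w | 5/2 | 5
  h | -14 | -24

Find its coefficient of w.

-4

L_0(w) = (w - 5) / [-5/2] = -(2/5)w + 2
L_1(w) = (w - 5/2) / [5/2] = (2/5)w - 1
h(w) = (-14)·L_0 + (-24)·L_1
Only the coefficient of w is needed; take it from each L_i and combine:
(-14)·(-2/5) + (-24)·(2/5) = -4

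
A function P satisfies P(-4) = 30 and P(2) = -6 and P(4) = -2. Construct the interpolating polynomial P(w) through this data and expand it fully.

Build the Lagrange basis polynomials:
L_0(w) = (w - 2)(w - 4) / [48] = (1/48)w^2 - (1/8)w + 1/6
L_1(w) = (w + 4)(w - 4) / [-12] = -(1/12)w^2 + 4/3
L_2(w) = (w + 4)(w - 2) / [16] = (1/16)w^2 + (1/8)w - 1/2
P(w) = 30·L_0 + (-6)·L_1 + (-2)·L_2
  30·L_0(w) = (5/8)w^2 - (15/4)w + 5
  (-6)·L_1(w) = (1/2)w^2 - 8
  (-2)·L_2(w) = -(1/8)w^2 - (1/4)w + 1
Adding term by term: w^2 - 4w - 2

P(w) = w^2 - 4w - 2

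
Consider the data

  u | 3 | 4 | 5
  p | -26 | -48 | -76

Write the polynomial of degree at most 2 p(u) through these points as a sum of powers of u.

Build the Lagrange basis polynomials:
L_0(u) = (u - 4)(u - 5) / [2] = (1/2)u^2 - (9/2)u + 10
L_1(u) = (u - 3)(u - 5) / [-1] = -u^2 + 8u - 15
L_2(u) = (u - 3)(u - 4) / [2] = (1/2)u^2 - (7/2)u + 6
p(u) = (-26)·L_0 + (-48)·L_1 + (-76)·L_2
  (-26)·L_0(u) = -13u^2 + 117u - 260
  (-48)·L_1(u) = 48u^2 - 384u + 720
  (-76)·L_2(u) = -38u^2 + 266u - 456
Adding term by term: -3u^2 - u + 4

p(u) = -3u^2 - u + 4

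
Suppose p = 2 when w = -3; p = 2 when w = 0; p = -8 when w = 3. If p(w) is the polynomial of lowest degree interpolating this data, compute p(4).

L_0(4) = (4)·(1)/[(-3)·(-6)] = 2/9
L_1(4) = (7)·(1)/[(3)·(-3)] = -7/9
L_2(4) = (7)·(4)/[(6)·(3)] = 14/9
Sum: 2·(2/9) + 2·(-7/9) + (-8)·(14/9) = -122/9

-122/9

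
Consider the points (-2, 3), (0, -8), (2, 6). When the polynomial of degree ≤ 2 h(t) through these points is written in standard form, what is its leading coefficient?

25/8

L_0(t) = t(t - 2) / [8] = (1/8)t^2 - (1/4)t
L_1(t) = (t + 2)(t - 2) / [-4] = -(1/4)t^2 + 1
L_2(t) = (t + 2)t / [8] = (1/8)t^2 + (1/4)t
h(t) = 3·L_0 + (-8)·L_1 + 6·L_2
Only the coefficient of t^2 is needed; take it from each L_i and combine:
3·(1/8) + (-8)·(-1/4) + 6·(1/8) = 25/8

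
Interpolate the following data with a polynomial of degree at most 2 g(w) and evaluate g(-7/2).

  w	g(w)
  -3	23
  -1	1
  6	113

129/4

Evaluate each Lagrange basis at w = -7/2:
L_0(-7/2) = (-5/2)·(-19/2)/[(-2)·(-9)] = 95/72
L_1(-7/2) = (-1/2)·(-19/2)/[(2)·(-7)] = -19/56
L_2(-7/2) = (-1/2)·(-5/2)/[(9)·(7)] = 5/252
Sum: 23·(95/72) + 1·(-19/56) + 113·(5/252) = 129/4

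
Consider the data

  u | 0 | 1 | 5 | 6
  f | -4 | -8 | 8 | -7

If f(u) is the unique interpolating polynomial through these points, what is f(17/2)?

-2189/16

Evaluate each Lagrange basis at u = 17/2:
L_0(17/2) = (15/2)·(7/2)·(5/2)/[(-1)·(-5)·(-6)] = -35/16
L_1(17/2) = (17/2)·(7/2)·(5/2)/[(1)·(-4)·(-5)] = 119/32
L_2(17/2) = (17/2)·(15/2)·(5/2)/[(5)·(4)·(-1)] = -255/32
L_3(17/2) = (17/2)·(15/2)·(7/2)/[(6)·(5)·(1)] = 119/16
Sum: (-4)·(-35/16) + (-8)·(119/32) + 8·(-255/32) + (-7)·(119/16) = -2189/16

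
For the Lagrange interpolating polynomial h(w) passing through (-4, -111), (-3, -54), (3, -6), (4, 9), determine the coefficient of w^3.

1

Build the Lagrange basis polynomials:
L_0(w) = (w + 3)(w - 3)(w - 4) / [-56] = -(1/56)w^3 + (1/14)w^2 + (9/56)w - 9/14
L_1(w) = (w + 4)(w - 3)(w - 4) / [42] = (1/42)w^3 - (1/14)w^2 - (8/21)w + 8/7
L_2(w) = (w + 4)(w + 3)(w - 4) / [-42] = -(1/42)w^3 - (1/14)w^2 + (8/21)w + 8/7
L_3(w) = (w + 4)(w + 3)(w - 3) / [56] = (1/56)w^3 + (1/14)w^2 - (9/56)w - 9/14
h(w) = (-111)·L_0 + (-54)·L_1 + (-6)·L_2 + 9·L_3
Only the coefficient of w^3 is needed; take it from each L_i and combine:
(-111)·(-1/56) + (-54)·(1/42) + (-6)·(-1/42) + 9·(1/56) = 1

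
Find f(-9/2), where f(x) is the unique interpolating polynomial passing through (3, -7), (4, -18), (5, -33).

-52

Using Newton's divided-difference form:
f[3,4] = (-18 - (-7)) / (4 - 3) = -11
f[4,5] = (-33 - (-18)) / (5 - 4) = -15
f[3,4,5] = (-15 - (-11)) / (5 - 3) = -2
f(-9/2) = -7 + (-11)·(-15/2) + (-2)·(-15/2)·(-17/2) = -52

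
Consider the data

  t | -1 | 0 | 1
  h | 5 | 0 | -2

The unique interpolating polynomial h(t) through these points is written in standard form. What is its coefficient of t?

Build the Lagrange basis polynomials:
L_0(t) = t(t - 1) / [2] = (1/2)t^2 - (1/2)t
L_1(t) = (t + 1)(t - 1) / [-1] = -t^2 + 1
L_2(t) = (t + 1)t / [2] = (1/2)t^2 + (1/2)t
h(t) = 5·L_0 + 0·L_1 + (-2)·L_2
Only the coefficient of t is needed; take it from each L_i and combine:
5·(-1/2) + 0·(0) + (-2)·(1/2) = -7/2

-7/2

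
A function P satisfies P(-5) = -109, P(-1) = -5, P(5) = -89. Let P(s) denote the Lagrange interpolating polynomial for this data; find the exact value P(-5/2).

-29

L_0(-5/2) = (-3/2)·(-15/2)/[(-4)·(-10)] = 9/32
L_1(-5/2) = (5/2)·(-15/2)/[(4)·(-6)] = 25/32
L_2(-5/2) = (5/2)·(-3/2)/[(10)·(6)] = -1/16
Sum: (-109)·(9/32) + (-5)·(25/32) + (-89)·(-1/16) = -29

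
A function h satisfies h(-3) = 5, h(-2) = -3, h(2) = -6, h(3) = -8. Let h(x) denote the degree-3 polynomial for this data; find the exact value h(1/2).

Evaluate each Lagrange basis at x = 1/2:
L_0(1/2) = (5/2)·(-3/2)·(-5/2)/[(-1)·(-5)·(-6)] = -5/16
L_1(1/2) = (7/2)·(-3/2)·(-5/2)/[(1)·(-4)·(-5)] = 21/32
L_2(1/2) = (7/2)·(5/2)·(-5/2)/[(5)·(4)·(-1)] = 35/32
L_3(1/2) = (7/2)·(5/2)·(-3/2)/[(6)·(5)·(1)] = -7/16
Sum: 5·(-5/16) + (-3)·(21/32) + (-6)·(35/32) + (-8)·(-7/16) = -211/32

-211/32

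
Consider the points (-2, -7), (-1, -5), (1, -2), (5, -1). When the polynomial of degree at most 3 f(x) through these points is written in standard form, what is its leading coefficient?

The leading coefficient equals the top divided difference f[-2,-1,1,5].
f[-2,-1] = (-5 - (-7)) / (-1 - (-2)) = 2
f[-1,1] = (-2 - (-5)) / (1 - (-1)) = 3/2
f[1,5] = (-1 - (-2)) / (5 - 1) = 1/4
f[-2,-1,1] = (3/2 - 2) / (1 - (-2)) = -1/6
f[-1,1,5] = (1/4 - 3/2) / (5 - (-1)) = -5/24
f[-2,-1,1,5] = (-5/24 - (-1/6)) / (5 - (-2)) = -1/168

-1/168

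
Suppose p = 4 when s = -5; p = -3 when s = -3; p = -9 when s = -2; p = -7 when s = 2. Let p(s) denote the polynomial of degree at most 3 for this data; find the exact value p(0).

-118/7

Evaluate each Lagrange basis at s = 0:
L_0(0) = (3)·(2)·(-2)/[(-2)·(-3)·(-7)] = 2/7
L_1(0) = (5)·(2)·(-2)/[(2)·(-1)·(-5)] = -2
L_2(0) = (5)·(3)·(-2)/[(3)·(1)·(-4)] = 5/2
L_3(0) = (5)·(3)·(2)/[(7)·(5)·(4)] = 3/14
Sum: 4·(2/7) + (-3)·(-2) + (-9)·(5/2) + (-7)·(3/14) = -118/7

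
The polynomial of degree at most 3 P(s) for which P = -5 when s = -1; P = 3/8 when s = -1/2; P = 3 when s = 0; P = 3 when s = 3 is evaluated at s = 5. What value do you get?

Using Newton's divided-difference form:
P[-1,-1/2] = (3/8 - (-5)) / (-1/2 - (-1)) = 43/4
P[-1/2,0] = (3 - 3/8) / (0 - (-1/2)) = 21/4
P[0,3] = (3 - 3) / (3 - 0) = 0
P[-1,-1/2,0] = (21/4 - 43/4) / (0 - (-1)) = -11/2
P[-1/2,0,3] = (0 - 21/4) / (3 - (-1/2)) = -3/2
P[-1,-1/2,0,3] = (-3/2 - (-11/2)) / (3 - (-1)) = 1
P(5) = -5 + (43/4)·(6) + (-11/2)·(6)·(11/2) + 1·(6)·(11/2)·(5) = 43

43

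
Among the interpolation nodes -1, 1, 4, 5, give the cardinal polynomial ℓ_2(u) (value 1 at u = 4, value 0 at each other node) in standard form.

ℓ_2(u) = -(1/15)u^3 + (1/3)u^2 + (1/15)u - 1/3

ℓ_2(u) = (u + 1)(u - 1)(u - 5) / [(5)·(3)·(-1)]
       = (u^3 - 5u^2 - u + 5) / (-15)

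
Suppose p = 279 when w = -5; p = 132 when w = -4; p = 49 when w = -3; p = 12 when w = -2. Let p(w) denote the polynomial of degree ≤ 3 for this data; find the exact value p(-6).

Using Newton's divided-difference form:
p[-5,-4] = (132 - 279) / (-4 - (-5)) = -147
p[-4,-3] = (49 - 132) / (-3 - (-4)) = -83
p[-3,-2] = (12 - 49) / (-2 - (-3)) = -37
p[-5,-4,-3] = (-83 - (-147)) / (-3 - (-5)) = 32
p[-4,-3,-2] = (-37 - (-83)) / (-2 - (-4)) = 23
p[-5,-4,-3,-2] = (23 - 32) / (-2 - (-5)) = -3
p(-6) = 279 + (-147)·(-1) + 32·(-1)·(-2) + (-3)·(-1)·(-2)·(-3) = 508

508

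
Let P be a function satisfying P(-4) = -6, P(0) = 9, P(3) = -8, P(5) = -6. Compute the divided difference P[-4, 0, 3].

-113/84

P[-4,0] = (9 - (-6)) / (0 - (-4)) = 15/4
P[0,3] = (-8 - 9) / (3 - 0) = -17/3
P[-4,0,3] = (-17/3 - 15/4) / (3 - (-4)) = -113/84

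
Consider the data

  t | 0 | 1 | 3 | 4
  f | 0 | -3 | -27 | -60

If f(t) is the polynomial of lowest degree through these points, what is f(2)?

Evaluate each Lagrange basis at t = 2:
L_0(2) = (1)·(-1)·(-2)/[(-1)·(-3)·(-4)] = -1/6
L_1(2) = (2)·(-1)·(-2)/[(1)·(-2)·(-3)] = 2/3
L_2(2) = (2)·(1)·(-2)/[(3)·(2)·(-1)] = 2/3
L_3(2) = (2)·(1)·(-1)/[(4)·(3)·(1)] = -1/6
Sum: 0 + (-3)·(2/3) + (-27)·(2/3) + (-60)·(-1/6) = -10

-10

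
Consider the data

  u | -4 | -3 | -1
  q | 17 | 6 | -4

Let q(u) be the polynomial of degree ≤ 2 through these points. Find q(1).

2

Using Newton's divided-difference form:
q[-4,-3] = (6 - 17) / (-3 - (-4)) = -11
q[-3,-1] = (-4 - 6) / (-1 - (-3)) = -5
q[-4,-3,-1] = (-5 - (-11)) / (-1 - (-4)) = 2
q(1) = 17 + (-11)·(5) + 2·(5)·(4) = 2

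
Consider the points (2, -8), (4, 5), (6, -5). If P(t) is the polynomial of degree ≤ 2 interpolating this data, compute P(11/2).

Evaluate each Lagrange basis at t = 11/2:
L_0(11/2) = (3/2)·(-1/2)/[(-2)·(-4)] = -3/32
L_1(11/2) = (7/2)·(-1/2)/[(2)·(-2)] = 7/16
L_2(11/2) = (7/2)·(3/2)/[(4)·(2)] = 21/32
Sum: (-8)·(-3/32) + 5·(7/16) + (-5)·(21/32) = -11/32

-11/32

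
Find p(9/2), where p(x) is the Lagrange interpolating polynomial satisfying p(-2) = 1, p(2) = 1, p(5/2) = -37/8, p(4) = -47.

-577/8

L_0(9/2) = (5/2)·(2)·(1/2)/[(-4)·(-9/2)·(-6)] = -5/216
L_1(9/2) = (13/2)·(2)·(1/2)/[(4)·(-1/2)·(-2)] = 13/8
L_2(9/2) = (13/2)·(5/2)·(1/2)/[(9/2)·(1/2)·(-3/2)] = -65/27
L_3(9/2) = (13/2)·(5/2)·(2)/[(6)·(2)·(3/2)] = 65/36
Sum: 1·(-5/216) + 1·(13/8) + (-37/8)·(-65/27) + (-47)·(65/36) = -577/8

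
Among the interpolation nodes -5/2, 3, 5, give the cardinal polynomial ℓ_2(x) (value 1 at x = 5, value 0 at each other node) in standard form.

ℓ_2(x) = (x + 5/2)(x - 3) / [(15/2)·(2)]
       = (x^2 - (1/2)x - 15/2) / (15)

ℓ_2(x) = (1/15)x^2 - (1/30)x - 1/2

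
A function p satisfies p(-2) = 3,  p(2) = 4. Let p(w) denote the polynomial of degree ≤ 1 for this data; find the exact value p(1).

Evaluate each Lagrange basis at w = 1:
L_0(1) = (-1)/[(-4)] = 1/4
L_1(1) = (3)/[(4)] = 3/4
Sum: 3·(1/4) + 4·(3/4) = 15/4

15/4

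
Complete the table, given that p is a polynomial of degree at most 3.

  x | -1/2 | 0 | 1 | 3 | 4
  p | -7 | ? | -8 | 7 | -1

-11

The 4 known values determine p uniquely (degree ≤ 3).
L_0(0) = (-1)·(-3)·(-4)/[(-3/2)·(-7/2)·(-9/2)] = 32/63
L_1(0) = (1/2)·(-3)·(-4)/[(3/2)·(-2)·(-3)] = 2/3
L_2(0) = (1/2)·(-1)·(-4)/[(7/2)·(2)·(-1)] = -2/7
L_3(0) = (1/2)·(-1)·(-3)/[(9/2)·(3)·(1)] = 1/9
Sum: (-7)·(32/63) + (-8)·(2/3) + 7·(-2/7) + (-1)·(1/9) = -11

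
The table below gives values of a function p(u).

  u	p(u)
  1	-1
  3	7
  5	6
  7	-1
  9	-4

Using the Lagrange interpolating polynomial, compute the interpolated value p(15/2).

-5467/2048

Evaluate each Lagrange basis at u = 15/2:
L_0(15/2) = (9/2)·(5/2)·(1/2)·(-3/2)/[(-2)·(-4)·(-6)·(-8)] = -45/2048
L_1(15/2) = (13/2)·(5/2)·(1/2)·(-3/2)/[(2)·(-2)·(-4)·(-6)] = 65/512
L_2(15/2) = (13/2)·(9/2)·(1/2)·(-3/2)/[(4)·(2)·(-2)·(-4)] = -351/1024
L_3(15/2) = (13/2)·(9/2)·(5/2)·(-3/2)/[(6)·(4)·(2)·(-2)] = 585/512
L_4(15/2) = (13/2)·(9/2)·(5/2)·(1/2)/[(8)·(6)·(4)·(2)] = 195/2048
Sum: (-1)·(-45/2048) + 7·(65/512) + 6·(-351/1024) + (-1)·(585/512) + (-4)·(195/2048) = -5467/2048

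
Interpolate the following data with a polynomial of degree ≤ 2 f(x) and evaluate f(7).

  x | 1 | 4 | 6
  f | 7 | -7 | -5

Evaluate each Lagrange basis at x = 7:
L_0(7) = (3)·(1)/[(-3)·(-5)] = 1/5
L_1(7) = (6)·(1)/[(3)·(-2)] = -1
L_2(7) = (6)·(3)/[(5)·(2)] = 9/5
Sum: 7·(1/5) + (-7)·(-1) + (-5)·(9/5) = -3/5

-3/5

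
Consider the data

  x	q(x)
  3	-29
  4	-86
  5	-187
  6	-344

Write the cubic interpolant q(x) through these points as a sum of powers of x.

Build the Lagrange basis polynomials:
L_0(x) = (x - 4)(x - 5)(x - 6) / [-6] = -(1/6)x^3 + (5/2)x^2 - (37/3)x + 20
L_1(x) = (x - 3)(x - 5)(x - 6) / [2] = (1/2)x^3 - 7x^2 + (63/2)x - 45
L_2(x) = (x - 3)(x - 4)(x - 6) / [-2] = -(1/2)x^3 + (13/2)x^2 - 27x + 36
L_3(x) = (x - 3)(x - 4)(x - 5) / [6] = (1/6)x^3 - 2x^2 + (47/6)x - 10
q(x) = (-29)·L_0 + (-86)·L_1 + (-187)·L_2 + (-344)·L_3
  (-29)·L_0(x) = (29/6)x^3 - (145/2)x^2 + (1073/3)x - 580
  (-86)·L_1(x) = -43x^3 + 602x^2 - 2709x + 3870
  (-187)·L_2(x) = (187/2)x^3 - (2431/2)x^2 + 5049x - 6732
  (-344)·L_3(x) = -(172/3)x^3 + 688x^2 - (8084/3)x + 3440
Adding term by term: -2x^3 + 2x^2 + 3x - 2

q(x) = -2x^3 + 2x^2 + 3x - 2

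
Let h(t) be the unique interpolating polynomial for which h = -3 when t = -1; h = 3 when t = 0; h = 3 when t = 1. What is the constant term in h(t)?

3

Build the Lagrange basis polynomials:
L_0(t) = t(t - 1) / [2] = (1/2)t^2 - (1/2)t
L_1(t) = (t + 1)(t - 1) / [-1] = -t^2 + 1
L_2(t) = (t + 1)t / [2] = (1/2)t^2 + (1/2)t
h(t) = (-3)·L_0 + 3·L_1 + 3·L_2
Only the constant term is needed; take it from each L_i and combine:
(-3)·(0) + 3·(1) + 3·(0) = 3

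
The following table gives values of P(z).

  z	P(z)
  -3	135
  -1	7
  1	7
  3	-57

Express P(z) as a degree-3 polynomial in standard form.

Newton's divided differences:
P[-3,-1] = (7 - 135) / (-1 - (-3)) = -64
P[-1,1] = (7 - 7) / (1 - (-1)) = 0
P[1,3] = (-57 - 7) / (3 - 1) = -32
P[-3,-1,1] = (0 - (-64)) / (1 - (-3)) = 16
P[-1,1,3] = (-32 - 0) / (3 - (-1)) = -8
P[-3,-1,1,3] = (-8 - 16) / (3 - (-3)) = -4
P(z) = 135 + (-64)·(z + 3) + 16·(z + 3)(z + 1) + (-4)·(z + 3)(z + 1)(z - 1)
Expanding: P(z) = -4z^3 + 4z^2 + 4z + 3

P(z) = -4z^3 + 4z^2 + 4z + 3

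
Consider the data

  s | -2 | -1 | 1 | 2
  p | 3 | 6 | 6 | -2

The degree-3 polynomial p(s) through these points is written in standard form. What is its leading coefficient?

-5/12

The leading coefficient equals the top divided difference p[-2,-1,1,2].
p[-2,-1] = (6 - 3) / (-1 - (-2)) = 3
p[-1,1] = (6 - 6) / (1 - (-1)) = 0
p[1,2] = (-2 - 6) / (2 - 1) = -8
p[-2,-1,1] = (0 - 3) / (1 - (-2)) = -1
p[-1,1,2] = (-8 - 0) / (2 - (-1)) = -8/3
p[-2,-1,1,2] = (-8/3 - (-1)) / (2 - (-2)) = -5/12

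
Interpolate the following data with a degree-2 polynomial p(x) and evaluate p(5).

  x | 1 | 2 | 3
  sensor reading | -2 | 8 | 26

Using Newton's divided-difference form:
p[1,2] = (8 - (-2)) / (2 - 1) = 10
p[2,3] = (26 - 8) / (3 - 2) = 18
p[1,2,3] = (18 - 10) / (3 - 1) = 4
p(5) = -2 + 10·(4) + 4·(4)·(3) = 86

86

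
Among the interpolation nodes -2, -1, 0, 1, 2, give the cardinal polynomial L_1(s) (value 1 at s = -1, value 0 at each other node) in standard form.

L_1(s) = -(1/6)s^4 + (1/6)s^3 + (2/3)s^2 - (2/3)s

L_1(s) = (s + 2)s(s - 1)(s - 2) / [(1)·(-1)·(-2)·(-3)]
       = (s^4 - s^3 - 4s^2 + 4s) / (-6)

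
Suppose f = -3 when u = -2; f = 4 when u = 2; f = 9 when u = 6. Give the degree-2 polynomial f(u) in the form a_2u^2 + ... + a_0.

f(u) = -(1/16)u^2 + (7/4)u + 3/4

L_0(u) = (u - 2)(u - 6) / [32] = (1/32)u^2 - (1/4)u + 3/8
L_1(u) = (u + 2)(u - 6) / [-16] = -(1/16)u^2 + (1/4)u + 3/4
L_2(u) = (u + 2)(u - 2) / [32] = (1/32)u^2 - 1/8
f(u) = (-3)·L_0 + 4·L_1 + 9·L_2
  (-3)·L_0(u) = -(3/32)u^2 + (3/4)u - 9/8
  4·L_1(u) = -(1/4)u^2 + u + 3
  9·L_2(u) = (9/32)u^2 - 9/8
Adding term by term: -(1/16)u^2 + (7/4)u + 3/4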